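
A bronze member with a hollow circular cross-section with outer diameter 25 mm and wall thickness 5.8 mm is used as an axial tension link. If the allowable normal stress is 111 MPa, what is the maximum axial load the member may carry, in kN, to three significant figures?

38.8 kN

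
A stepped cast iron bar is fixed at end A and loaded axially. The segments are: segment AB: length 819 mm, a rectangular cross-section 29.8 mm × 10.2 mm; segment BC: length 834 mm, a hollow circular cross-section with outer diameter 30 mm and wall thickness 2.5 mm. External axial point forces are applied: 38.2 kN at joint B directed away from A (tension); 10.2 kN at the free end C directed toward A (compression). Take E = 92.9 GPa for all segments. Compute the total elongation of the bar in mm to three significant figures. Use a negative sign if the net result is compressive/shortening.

0.388 mm

Internal axial forces (sectioning from the free end, tension +): N_BC = -10.2 kN, N_AB = 28 kN.
A_AB = 304 mm².
A_BC = 216 mm².
δ_AB = 28000·819/(304·92900) = 0.8121 mm
δ_BC = -10200·834/(216·92900) = -0.424 mm
δ = Σδ_i = 0.3881 mm.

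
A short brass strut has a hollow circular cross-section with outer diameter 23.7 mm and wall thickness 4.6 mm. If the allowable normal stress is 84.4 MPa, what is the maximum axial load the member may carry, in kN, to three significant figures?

A = 276 mm².
P_max = σ_allow · A = 84.4 · 276 = 23300 N = 23.3 kN.

23.3 kN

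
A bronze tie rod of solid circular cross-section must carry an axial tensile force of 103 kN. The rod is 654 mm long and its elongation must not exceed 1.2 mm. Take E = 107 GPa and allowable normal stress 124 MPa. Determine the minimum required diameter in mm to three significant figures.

Required area A ≥ P/σ_allow = 103000/124 = 830.6 mm².
For a solid circular section, d ≥ √(4A/π) = 32.52 mm.
Elongation limit: A ≥ PL/(Eδ_allow) = 103000·654/(107000·1.2) = 524.6 mm² ⇒ d ≥ 25.85 mm.
The stress limit governs.

32.5 mm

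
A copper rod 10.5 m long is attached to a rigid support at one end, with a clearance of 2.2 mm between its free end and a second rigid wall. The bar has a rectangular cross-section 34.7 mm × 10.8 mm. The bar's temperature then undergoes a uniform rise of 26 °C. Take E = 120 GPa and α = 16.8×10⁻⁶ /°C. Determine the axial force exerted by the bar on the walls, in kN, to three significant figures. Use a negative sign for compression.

Free thermal expansion αLΔT = 16.8e-6 · 10500 · 26 = 4.586 mm.
The walls engage after the gap closes; constrained expansion = 4.586 − 2.2 = 2.386 mm.
The walls impose strain ε = −(2.386)/10500 = -2.2728e-04; σ = Eε = 120000 · -2.2728e-04 = -27.27 MPa.
Wall reaction R = σ·A = -27.27·374.8 = -10220 N = -10.22 kN.

-10.2 kN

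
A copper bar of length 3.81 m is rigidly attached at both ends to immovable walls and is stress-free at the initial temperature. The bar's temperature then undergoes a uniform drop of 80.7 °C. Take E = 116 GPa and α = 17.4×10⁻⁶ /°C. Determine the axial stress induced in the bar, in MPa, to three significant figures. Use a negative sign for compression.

163 MPa

Free thermal expansion αLΔT = 17.4e-6 · 3810 · -80.7 = -5.35 mm.
The walls impose strain ε = −(-5.35)/3810 = 1.4042e-03; σ = Eε = 116000 · 1.4042e-03 = 162.9 MPa.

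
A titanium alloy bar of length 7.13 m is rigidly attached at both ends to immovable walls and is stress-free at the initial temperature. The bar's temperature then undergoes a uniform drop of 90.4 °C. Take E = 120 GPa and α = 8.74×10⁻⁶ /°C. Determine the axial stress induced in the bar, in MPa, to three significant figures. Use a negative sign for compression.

94.8 MPa

Free thermal expansion αLΔT = 8.74e-6 · 7130 · -90.4 = -5.633 mm.
The walls impose strain ε = −(-5.633)/7130 = 7.9010e-04; σ = Eε = 120000 · 7.9010e-04 = 94.81 MPa.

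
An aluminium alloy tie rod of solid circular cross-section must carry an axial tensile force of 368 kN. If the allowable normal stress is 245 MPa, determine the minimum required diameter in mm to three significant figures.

43.7 mm

Required area A ≥ P/σ_allow = 368000/245 = 1502 mm².
For a solid circular section, d ≥ √(4A/π) = 43.73 mm.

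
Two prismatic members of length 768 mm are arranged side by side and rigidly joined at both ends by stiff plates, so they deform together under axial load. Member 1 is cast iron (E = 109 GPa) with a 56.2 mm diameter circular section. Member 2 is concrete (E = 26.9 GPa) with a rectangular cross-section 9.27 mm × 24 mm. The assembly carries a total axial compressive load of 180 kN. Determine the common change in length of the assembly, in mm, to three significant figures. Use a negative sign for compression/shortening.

A_1 = 2481 mm².
A_2 = 222.5 mm².
Equal strain + equilibrium ⇒ each member carries load in proportion to AE: A₁E₁ = 270400000 N, A₂E₂ = 5985000 N, ΣAE = 276400000 N.
δ = PL/ΣAE = -180000·768/276400000 = -0.5002 mm.

-0.500 mm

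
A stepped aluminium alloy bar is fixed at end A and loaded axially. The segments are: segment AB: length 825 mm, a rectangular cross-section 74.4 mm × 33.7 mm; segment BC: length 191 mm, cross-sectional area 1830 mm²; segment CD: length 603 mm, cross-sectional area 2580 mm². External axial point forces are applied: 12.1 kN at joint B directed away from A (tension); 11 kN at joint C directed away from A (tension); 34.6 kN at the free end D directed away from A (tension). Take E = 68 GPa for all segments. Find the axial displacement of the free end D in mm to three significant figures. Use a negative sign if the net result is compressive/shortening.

0.468 mm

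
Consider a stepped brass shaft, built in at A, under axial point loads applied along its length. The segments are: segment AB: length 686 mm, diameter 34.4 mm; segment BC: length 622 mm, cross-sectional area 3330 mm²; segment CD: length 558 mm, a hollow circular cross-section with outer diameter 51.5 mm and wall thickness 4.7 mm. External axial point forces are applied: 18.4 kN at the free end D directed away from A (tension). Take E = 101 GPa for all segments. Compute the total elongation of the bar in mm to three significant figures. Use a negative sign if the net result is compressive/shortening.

Internal axial forces (sectioning from the free end, tension +): N_CD = 18.4 kN, N_BC = 18.4 kN, N_AB = 18.4 kN.
A_AB = 929.4 mm².
A_CD = 691 mm².
δ_AB = 18400·686/(929.4·101000) = 0.1345 mm
δ_BC = 18400·622/(3330·101000) = 0.03403 mm
δ_CD = 18400·558/(691·101000) = 0.1471 mm
δ = Σδ_i = 0.3156 mm.

0.316 mm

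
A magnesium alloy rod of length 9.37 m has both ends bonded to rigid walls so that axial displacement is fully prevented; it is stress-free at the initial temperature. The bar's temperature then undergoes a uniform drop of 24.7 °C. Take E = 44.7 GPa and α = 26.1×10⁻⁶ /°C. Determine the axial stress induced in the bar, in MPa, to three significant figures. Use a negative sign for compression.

Free thermal expansion αLΔT = 26.1e-6 · 9370 · -24.7 = -6.041 mm.
The walls impose strain ε = −(-6.041)/9370 = 6.4467e-04; σ = Eε = 44700 · 6.4467e-04 = 28.82 MPa.

28.8 MPa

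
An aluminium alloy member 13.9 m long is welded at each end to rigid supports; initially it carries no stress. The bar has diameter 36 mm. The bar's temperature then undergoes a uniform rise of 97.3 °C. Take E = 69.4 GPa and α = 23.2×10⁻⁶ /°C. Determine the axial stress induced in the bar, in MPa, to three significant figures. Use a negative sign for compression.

Free thermal expansion αLΔT = 23.2e-6 · 13900 · 97.3 = 31.38 mm.
The walls impose strain ε = −(31.38)/13900 = -2.2574e-03; σ = Eε = 69400 · -2.2574e-03 = -156.7 MPa.

-157 MPa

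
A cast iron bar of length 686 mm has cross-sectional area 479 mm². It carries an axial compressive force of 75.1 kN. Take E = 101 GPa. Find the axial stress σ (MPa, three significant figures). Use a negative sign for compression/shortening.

-157 MPa

σ = N/A = -75100/479 = -156.8 MPa.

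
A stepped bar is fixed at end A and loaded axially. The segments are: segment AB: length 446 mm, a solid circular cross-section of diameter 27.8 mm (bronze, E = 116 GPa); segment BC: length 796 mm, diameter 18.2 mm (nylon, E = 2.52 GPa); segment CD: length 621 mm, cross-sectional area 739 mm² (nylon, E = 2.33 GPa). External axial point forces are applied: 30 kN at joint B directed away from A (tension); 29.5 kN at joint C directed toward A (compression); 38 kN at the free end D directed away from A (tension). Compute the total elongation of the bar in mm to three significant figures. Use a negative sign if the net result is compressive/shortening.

Internal axial forces (sectioning from the free end, tension +): N_CD = 38 kN, N_BC = 8.5 kN, N_AB = 38.5 kN.
A_AB = 607 mm².
A_BC = 260.2 mm².
δ_AB = 38500·446/(607·116000) = 0.2439 mm
δ_BC = 8500·796/(260.2·2520) = 10.32 mm
δ_CD = 38000·621/(739·2330) = 13.7 mm
δ = Σδ_i = 24.27 mm.

24.3 mm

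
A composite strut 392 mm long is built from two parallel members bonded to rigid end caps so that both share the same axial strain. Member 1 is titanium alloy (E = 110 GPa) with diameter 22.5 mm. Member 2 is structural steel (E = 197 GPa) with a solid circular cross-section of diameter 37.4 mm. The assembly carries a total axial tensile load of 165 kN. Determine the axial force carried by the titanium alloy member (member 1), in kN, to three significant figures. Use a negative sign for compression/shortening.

27.7 kN

A_1 = 397.6 mm².
A_2 = 1099 mm².
Equal strain + equilibrium ⇒ each member carries load in proportion to AE: A₁E₁ = 43740000 N, A₂E₂ = 216400000 N, ΣAE = 260200000 N.
F₁ = P·A₁E₁/ΣAE = 165000·43740000/260200000 = 27740 N.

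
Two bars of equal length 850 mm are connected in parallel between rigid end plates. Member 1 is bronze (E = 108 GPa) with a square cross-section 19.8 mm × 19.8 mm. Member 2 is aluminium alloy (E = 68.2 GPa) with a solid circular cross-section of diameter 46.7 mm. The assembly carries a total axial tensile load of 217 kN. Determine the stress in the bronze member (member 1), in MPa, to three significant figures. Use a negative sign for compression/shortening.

A_1 = 392 mm².
A_2 = 1713 mm².
Equal strain + equilibrium ⇒ each member carries load in proportion to AE: A₁E₁ = 42340000 N, A₂E₂ = 116800000 N, ΣAE = 159200000 N.
σ₁ = P·E₁/ΣAE = 217000·108000/159200000 = 147.3 MPa.

147 MPa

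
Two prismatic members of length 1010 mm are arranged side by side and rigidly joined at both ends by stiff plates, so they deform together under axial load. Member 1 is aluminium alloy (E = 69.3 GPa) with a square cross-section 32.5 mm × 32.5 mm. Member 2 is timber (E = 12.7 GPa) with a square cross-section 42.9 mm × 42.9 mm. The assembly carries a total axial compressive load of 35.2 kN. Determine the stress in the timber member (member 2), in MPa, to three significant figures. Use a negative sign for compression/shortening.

-4.63 MPa

A_1 = 1056 mm².
A_2 = 1840 mm².
Equal strain + equilibrium ⇒ each member carries load in proportion to AE: A₁E₁ = 73200000 N, A₂E₂ = 23370000 N, ΣAE = 96570000 N.
σ₂ = P·E₂/ΣAE = -35200·12700/96570000 = -4.629 MPa.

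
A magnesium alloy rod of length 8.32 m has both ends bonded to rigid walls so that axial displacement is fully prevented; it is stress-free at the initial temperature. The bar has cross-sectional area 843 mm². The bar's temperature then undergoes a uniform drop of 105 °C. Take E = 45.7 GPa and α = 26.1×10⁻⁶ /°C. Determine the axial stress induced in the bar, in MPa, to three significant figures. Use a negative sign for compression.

125 MPa

Free thermal expansion αLΔT = 26.1e-6 · 8320 · -105 = -22.8 mm.
The walls impose strain ε = −(-22.8)/8320 = 2.7405e-03; σ = Eε = 45700 · 2.7405e-03 = 125.2 MPa.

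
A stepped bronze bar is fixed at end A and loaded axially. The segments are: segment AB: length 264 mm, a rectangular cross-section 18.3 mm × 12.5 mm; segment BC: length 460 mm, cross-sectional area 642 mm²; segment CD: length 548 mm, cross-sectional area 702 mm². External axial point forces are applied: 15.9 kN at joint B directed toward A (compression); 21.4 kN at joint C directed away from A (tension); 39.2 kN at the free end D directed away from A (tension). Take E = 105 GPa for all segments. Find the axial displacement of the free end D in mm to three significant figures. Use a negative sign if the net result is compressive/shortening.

Internal axial forces (sectioning from the free end, tension +): N_CD = 39.2 kN, N_BC = 60.6 kN, N_AB = 44.7 kN.
A_AB = 228.8 mm².
δ_AB = 44700·264/(228.8·105000) = 0.4913 mm
δ_BC = 60600·460/(642·105000) = 0.4135 mm
δ_CD = 39200·548/(702·105000) = 0.2914 mm
δ = Σδ_i = 1.196 mm.

1.20 mm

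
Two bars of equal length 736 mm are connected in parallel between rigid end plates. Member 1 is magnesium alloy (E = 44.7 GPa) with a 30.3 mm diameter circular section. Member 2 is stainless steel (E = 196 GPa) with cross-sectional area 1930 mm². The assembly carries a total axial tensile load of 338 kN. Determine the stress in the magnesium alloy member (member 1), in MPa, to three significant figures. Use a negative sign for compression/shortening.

A_1 = 721.1 mm².
Equal strain + equilibrium ⇒ each member carries load in proportion to AE: A₁E₁ = 32230000 N, A₂E₂ = 378300000 N, ΣAE = 410500000 N.
σ₁ = P·E₁/ΣAE = 338000·44700/410500000 = 36.8 MPa.

36.8 MPa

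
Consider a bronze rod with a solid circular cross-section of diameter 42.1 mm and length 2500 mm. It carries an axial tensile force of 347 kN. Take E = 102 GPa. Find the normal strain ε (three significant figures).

0.00244

A = 1392 mm².
σ = N/A = 249.3 MPa; ε = σ/E = 249.3/102000 = 2.444e-03.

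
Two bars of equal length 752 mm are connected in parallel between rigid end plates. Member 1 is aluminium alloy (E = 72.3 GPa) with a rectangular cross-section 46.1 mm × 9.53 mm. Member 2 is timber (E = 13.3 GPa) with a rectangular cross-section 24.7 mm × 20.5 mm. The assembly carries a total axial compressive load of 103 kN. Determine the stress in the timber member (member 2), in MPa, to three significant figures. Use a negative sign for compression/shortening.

A_1 = 439.3 mm².
A_2 = 506.3 mm².
Equal strain + equilibrium ⇒ each member carries load in proportion to AE: A₁E₁ = 31760000 N, A₂E₂ = 6734000 N, ΣAE = 38500000 N.
σ₂ = P·E₂/ΣAE = -103000·13300/38500000 = -35.58 MPa.

-35.6 MPa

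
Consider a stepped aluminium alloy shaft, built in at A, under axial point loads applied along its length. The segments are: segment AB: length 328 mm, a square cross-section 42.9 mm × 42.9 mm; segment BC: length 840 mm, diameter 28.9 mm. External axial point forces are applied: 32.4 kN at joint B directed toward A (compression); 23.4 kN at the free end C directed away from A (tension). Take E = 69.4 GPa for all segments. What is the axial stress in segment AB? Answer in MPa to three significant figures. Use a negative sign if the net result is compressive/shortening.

-4.89 MPa

Internal axial forces (sectioning from the free end, tension +): N_BC = 23.4 kN, N_AB = -9 kN.
A_AB = 1840 mm².
σ_AB = N_AB/A_AB = -9000/1840 = -4.89 MPa.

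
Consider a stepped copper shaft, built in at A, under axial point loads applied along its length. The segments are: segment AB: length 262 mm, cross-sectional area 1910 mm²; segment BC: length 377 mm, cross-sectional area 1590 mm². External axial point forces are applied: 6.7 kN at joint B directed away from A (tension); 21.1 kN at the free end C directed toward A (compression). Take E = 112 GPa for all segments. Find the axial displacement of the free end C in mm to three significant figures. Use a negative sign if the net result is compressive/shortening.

-0.0623 mm

Internal axial forces (sectioning from the free end, tension +): N_BC = -21.1 kN, N_AB = -14.4 kN.
δ_AB = -14400·262/(1910·112000) = -0.01764 mm
δ_BC = -21100·377/(1590·112000) = -0.04467 mm
δ = Σδ_i = -0.06231 mm.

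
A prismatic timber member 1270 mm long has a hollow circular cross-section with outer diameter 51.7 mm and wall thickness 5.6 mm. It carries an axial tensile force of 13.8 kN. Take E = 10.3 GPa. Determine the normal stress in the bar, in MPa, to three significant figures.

A = 811 mm².
σ = N/A = 13800/811 = 17.02 MPa.

17.0 MPa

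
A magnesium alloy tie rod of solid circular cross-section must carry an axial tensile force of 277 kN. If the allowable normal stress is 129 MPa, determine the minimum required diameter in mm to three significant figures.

Required area A ≥ P/σ_allow = 277000/129 = 2147 mm².
For a solid circular section, d ≥ √(4A/π) = 52.29 mm.

52.3 mm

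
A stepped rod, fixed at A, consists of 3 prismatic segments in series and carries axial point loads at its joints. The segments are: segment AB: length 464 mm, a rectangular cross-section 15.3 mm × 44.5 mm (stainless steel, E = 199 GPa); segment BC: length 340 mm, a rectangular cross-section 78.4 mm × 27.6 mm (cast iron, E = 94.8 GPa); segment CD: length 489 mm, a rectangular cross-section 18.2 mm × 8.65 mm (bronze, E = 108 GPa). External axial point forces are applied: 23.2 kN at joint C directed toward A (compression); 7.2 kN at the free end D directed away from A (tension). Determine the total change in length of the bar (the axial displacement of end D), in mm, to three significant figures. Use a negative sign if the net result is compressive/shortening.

Internal axial forces (sectioning from the free end, tension +): N_CD = 7.2 kN, N_BC = -16 kN, N_AB = -16 kN.
A_AB = 680.9 mm².
A_BC = 2164 mm².
A_CD = 157.4 mm².
δ_AB = -16000·464/(680.9·199000) = -0.05479 mm
δ_BC = -16000·340/(2164·94800) = -0.02652 mm
δ_CD = 7200·489/(157.4·108000) = 0.2071 mm
δ = Σδ_i = 0.1258 mm.

0.126 mm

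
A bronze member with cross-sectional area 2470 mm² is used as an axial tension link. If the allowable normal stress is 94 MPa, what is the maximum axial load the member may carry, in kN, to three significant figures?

P_max = σ_allow · A = 94 · 2470 = 232200 N = 232.2 kN.

232 kN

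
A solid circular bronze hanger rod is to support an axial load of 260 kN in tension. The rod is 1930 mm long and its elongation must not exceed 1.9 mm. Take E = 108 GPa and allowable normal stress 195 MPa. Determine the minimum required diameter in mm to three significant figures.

55.8 mm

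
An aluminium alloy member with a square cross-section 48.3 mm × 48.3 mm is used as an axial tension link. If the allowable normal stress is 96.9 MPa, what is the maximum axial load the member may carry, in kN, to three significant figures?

A = 2333 mm².
P_max = σ_allow · A = 96.9 · 2333 = 226100 N = 226.1 kN.

226 kN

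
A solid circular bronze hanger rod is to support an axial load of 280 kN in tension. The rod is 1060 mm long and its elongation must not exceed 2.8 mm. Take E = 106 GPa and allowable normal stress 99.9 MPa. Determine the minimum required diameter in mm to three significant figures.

Required area A ≥ P/σ_allow = 280000/99.9 = 2803 mm².
For a solid circular section, d ≥ √(4A/π) = 59.74 mm.
Elongation limit: A ≥ PL/(Eδ_allow) = 280000·1060/(106000·2.8) = 1000 mm² ⇒ d ≥ 35.68 mm.
The stress limit governs.

59.7 mm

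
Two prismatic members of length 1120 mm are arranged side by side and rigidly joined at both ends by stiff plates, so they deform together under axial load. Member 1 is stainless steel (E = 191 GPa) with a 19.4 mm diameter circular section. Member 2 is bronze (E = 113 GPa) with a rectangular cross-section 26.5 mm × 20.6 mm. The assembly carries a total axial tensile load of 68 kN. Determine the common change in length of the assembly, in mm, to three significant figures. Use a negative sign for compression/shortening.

A_1 = 295.6 mm².
A_2 = 545.9 mm².
Equal strain + equilibrium ⇒ each member carries load in proportion to AE: A₁E₁ = 56460000 N, A₂E₂ = 61690000 N, ΣAE = 118100000 N.
δ = PL/ΣAE = 68000·1120/118100000 = 0.6446 mm.

0.645 mm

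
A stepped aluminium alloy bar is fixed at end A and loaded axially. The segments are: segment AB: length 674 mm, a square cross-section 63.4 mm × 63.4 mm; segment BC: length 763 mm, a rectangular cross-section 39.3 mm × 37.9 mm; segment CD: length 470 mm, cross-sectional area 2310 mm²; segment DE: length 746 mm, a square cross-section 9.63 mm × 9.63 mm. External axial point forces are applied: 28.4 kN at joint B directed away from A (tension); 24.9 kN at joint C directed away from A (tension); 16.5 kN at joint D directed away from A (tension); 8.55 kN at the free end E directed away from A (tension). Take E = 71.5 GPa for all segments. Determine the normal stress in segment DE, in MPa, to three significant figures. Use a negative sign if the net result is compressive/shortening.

92.2 MPa

Internal axial forces (sectioning from the free end, tension +): N_DE = 8.55 kN, N_CD = 25.05 kN, N_BC = 49.95 kN, N_AB = 78.35 kN.
A_DE = 92.74 mm².
σ_DE = N_DE/A_DE = 8550/92.74 = 92.2 MPa.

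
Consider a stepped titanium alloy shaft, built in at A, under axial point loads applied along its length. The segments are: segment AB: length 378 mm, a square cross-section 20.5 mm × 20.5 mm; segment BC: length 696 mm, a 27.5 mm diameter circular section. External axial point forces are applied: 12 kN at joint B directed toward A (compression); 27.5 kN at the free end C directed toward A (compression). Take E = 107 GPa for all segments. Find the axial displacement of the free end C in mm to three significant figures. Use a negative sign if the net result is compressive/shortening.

Internal axial forces (sectioning from the free end, tension +): N_BC = -27.5 kN, N_AB = -39.5 kN.
A_AB = 420.2 mm².
A_BC = 594 mm².
δ_AB = -39500·378/(420.2·107000) = -0.332 mm
δ_BC = -27500·696/(594·107000) = -0.3012 mm
δ = Σδ_i = -0.6332 mm.

-0.633 mm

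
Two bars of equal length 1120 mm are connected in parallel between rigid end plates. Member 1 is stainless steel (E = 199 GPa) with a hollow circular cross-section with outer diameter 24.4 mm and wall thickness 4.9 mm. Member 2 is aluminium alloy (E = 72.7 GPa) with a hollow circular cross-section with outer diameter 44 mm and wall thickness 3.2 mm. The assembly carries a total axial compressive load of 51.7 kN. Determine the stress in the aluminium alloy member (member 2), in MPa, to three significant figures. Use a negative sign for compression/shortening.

-42.0 MPa

A_1 = 300.2 mm².
A_2 = 410.2 mm².
Equal strain + equilibrium ⇒ each member carries load in proportion to AE: A₁E₁ = 59740000 N, A₂E₂ = 29820000 N, ΣAE = 89550000 N.
σ₂ = P·E₂/ΣAE = -51700·72700/89550000 = -41.97 MPa.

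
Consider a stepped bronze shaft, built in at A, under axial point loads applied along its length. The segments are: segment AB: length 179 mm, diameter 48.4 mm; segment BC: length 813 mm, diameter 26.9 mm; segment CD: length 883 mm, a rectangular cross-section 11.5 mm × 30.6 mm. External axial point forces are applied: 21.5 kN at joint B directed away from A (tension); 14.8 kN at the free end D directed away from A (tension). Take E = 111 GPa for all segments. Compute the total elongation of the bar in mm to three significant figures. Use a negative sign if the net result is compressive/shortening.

0.557 mm

Internal axial forces (sectioning from the free end, tension +): N_CD = 14.8 kN, N_BC = 14.8 kN, N_AB = 36.3 kN.
A_AB = 1840 mm².
A_BC = 568.3 mm².
A_CD = 351.9 mm².
δ_AB = 36300·179/(1840·111000) = 0.03182 mm
δ_BC = 14800·813/(568.3·111000) = 0.1907 mm
δ_CD = 14800·883/(351.9·111000) = 0.3346 mm
δ = Σδ_i = 0.5571 mm.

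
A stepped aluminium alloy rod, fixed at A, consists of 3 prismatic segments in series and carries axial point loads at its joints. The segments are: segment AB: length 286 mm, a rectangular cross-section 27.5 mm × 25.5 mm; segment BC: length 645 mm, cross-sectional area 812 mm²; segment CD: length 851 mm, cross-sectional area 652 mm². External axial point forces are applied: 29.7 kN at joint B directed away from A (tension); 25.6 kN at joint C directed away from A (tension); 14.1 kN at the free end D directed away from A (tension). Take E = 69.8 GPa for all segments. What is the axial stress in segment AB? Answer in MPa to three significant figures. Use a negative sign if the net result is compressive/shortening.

Internal axial forces (sectioning from the free end, tension +): N_CD = 14.1 kN, N_BC = 39.7 kN, N_AB = 69.4 kN.
A_AB = 701.2 mm².
σ_AB = N_AB/A_AB = 69400/701.2 = 98.97 MPa.

99.0 MPa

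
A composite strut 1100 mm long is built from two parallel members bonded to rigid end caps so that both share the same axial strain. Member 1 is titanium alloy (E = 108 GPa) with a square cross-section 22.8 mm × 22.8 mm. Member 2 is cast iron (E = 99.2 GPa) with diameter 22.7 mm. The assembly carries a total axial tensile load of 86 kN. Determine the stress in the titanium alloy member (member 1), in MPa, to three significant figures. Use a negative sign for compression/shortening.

A_1 = 519.8 mm².
A_2 = 404.7 mm².
Equal strain + equilibrium ⇒ each member carries load in proportion to AE: A₁E₁ = 56140000 N, A₂E₂ = 40150000 N, ΣAE = 96290000 N.
σ₁ = P·E₁/ΣAE = 86000·108000/96290000 = 96.46 MPa.

96.5 MPa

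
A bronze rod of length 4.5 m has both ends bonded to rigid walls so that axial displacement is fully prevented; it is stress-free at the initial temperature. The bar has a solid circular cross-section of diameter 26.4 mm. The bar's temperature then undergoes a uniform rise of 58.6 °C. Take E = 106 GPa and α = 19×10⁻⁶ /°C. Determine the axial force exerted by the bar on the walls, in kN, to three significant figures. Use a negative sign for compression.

-64.6 kN

Free thermal expansion αLΔT = 19e-6 · 4500 · 58.6 = 5.01 mm.
The walls impose strain ε = −(5.01)/4500 = -1.1134e-03; σ = Eε = 106000 · -1.1134e-03 = -118 MPa.
Wall reaction R = σ·A = -118·547.4 = -64600 N = -64.6 kN.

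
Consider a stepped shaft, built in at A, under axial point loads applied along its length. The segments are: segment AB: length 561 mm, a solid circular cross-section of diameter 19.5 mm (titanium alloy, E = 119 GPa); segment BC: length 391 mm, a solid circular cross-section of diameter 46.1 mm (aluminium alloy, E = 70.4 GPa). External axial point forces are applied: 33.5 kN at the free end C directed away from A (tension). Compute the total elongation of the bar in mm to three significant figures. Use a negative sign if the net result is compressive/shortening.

Internal axial forces (sectioning from the free end, tension +): N_BC = 33.5 kN, N_AB = 33.5 kN.
A_AB = 298.6 mm².
A_BC = 1669 mm².
δ_AB = 33500·561/(298.6·119000) = 0.5288 mm
δ_BC = 33500·391/(1669·70400) = 0.1115 mm
δ = Σδ_i = 0.6403 mm.

0.640 mm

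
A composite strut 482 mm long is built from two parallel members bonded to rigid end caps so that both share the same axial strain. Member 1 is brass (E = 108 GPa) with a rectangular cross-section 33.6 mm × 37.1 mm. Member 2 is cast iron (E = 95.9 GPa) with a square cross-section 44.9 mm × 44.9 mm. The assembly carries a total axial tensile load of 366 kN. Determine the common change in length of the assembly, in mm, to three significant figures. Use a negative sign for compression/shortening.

0.538 mm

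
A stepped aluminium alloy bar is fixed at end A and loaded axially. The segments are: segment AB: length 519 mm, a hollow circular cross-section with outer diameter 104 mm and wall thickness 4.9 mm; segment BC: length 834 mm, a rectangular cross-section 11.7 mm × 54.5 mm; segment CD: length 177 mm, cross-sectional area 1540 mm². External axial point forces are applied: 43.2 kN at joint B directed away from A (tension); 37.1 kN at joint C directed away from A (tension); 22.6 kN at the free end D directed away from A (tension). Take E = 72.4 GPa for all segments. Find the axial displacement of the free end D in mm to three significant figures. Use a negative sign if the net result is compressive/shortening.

Internal axial forces (sectioning from the free end, tension +): N_CD = 22.6 kN, N_BC = 59.7 kN, N_AB = 102.9 kN.
A_AB = 1526 mm².
A_BC = 637.6 mm².
δ_AB = 102900·519/(1526·72400) = 0.4835 mm
δ_BC = 59700·834/(637.6·72400) = 1.078 mm
δ_CD = 22600·177/(1540·72400) = 0.03588 mm
δ = Σδ_i = 1.598 mm.

1.60 mm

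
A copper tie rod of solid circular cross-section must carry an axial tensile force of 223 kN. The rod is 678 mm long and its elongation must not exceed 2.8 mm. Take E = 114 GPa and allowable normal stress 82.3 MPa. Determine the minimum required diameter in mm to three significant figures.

Required area A ≥ P/σ_allow = 223000/82.3 = 2710 mm².
For a solid circular section, d ≥ √(4A/π) = 58.74 mm.
Elongation limit: A ≥ PL/(Eδ_allow) = 223000·678/(114000·2.8) = 473.7 mm² ⇒ d ≥ 24.56 mm.
The stress limit governs.

58.7 mm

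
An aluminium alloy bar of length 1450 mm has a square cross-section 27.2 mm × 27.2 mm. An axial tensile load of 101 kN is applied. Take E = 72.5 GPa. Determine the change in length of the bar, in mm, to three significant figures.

2.73 mm

A = 739.8 mm².
δ_mech = NL/(AE) = 101000·1450/(739.8·72500) = 2.73 mm.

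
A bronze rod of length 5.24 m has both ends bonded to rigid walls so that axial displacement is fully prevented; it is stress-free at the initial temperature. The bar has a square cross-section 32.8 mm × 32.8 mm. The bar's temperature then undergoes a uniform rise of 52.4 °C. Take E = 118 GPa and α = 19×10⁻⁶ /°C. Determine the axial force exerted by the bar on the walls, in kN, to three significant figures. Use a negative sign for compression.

Free thermal expansion αLΔT = 19e-6 · 5240 · 52.4 = 5.217 mm.
The walls impose strain ε = −(5.217)/5240 = -9.9560e-04; σ = Eε = 118000 · -9.9560e-04 = -117.5 MPa.
Wall reaction R = σ·A = -117.5·1076 = -126400 N = -126.4 kN.

-126 kN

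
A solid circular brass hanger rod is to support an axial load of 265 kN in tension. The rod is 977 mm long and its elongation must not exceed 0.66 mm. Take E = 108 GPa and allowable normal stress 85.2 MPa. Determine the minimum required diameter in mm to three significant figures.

68.0 mm

Required area A ≥ P/σ_allow = 265000/85.2 = 3110 mm².
For a solid circular section, d ≥ √(4A/π) = 62.93 mm.
Elongation limit: A ≥ PL/(Eδ_allow) = 265000·977/(108000·0.66) = 3632 mm² ⇒ d ≥ 68.01 mm.
The elongation limit governs.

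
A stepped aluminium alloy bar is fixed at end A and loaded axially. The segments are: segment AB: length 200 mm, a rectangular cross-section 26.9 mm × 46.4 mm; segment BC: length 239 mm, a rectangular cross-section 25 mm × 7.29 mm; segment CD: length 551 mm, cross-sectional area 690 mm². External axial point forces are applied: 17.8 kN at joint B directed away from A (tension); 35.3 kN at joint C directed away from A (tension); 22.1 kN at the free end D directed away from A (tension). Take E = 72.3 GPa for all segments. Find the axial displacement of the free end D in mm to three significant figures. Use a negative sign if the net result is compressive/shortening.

Internal axial forces (sectioning from the free end, tension +): N_CD = 22.1 kN, N_BC = 57.4 kN, N_AB = 75.2 kN.
A_AB = 1248 mm².
A_BC = 182.2 mm².
δ_AB = 75200·200/(1248·72300) = 0.1667 mm
δ_BC = 57400·239/(182.2·72300) = 1.041 mm
δ_CD = 22100·551/(690·72300) = 0.2441 mm
δ = Σδ_i = 1.452 mm.

1.45 mm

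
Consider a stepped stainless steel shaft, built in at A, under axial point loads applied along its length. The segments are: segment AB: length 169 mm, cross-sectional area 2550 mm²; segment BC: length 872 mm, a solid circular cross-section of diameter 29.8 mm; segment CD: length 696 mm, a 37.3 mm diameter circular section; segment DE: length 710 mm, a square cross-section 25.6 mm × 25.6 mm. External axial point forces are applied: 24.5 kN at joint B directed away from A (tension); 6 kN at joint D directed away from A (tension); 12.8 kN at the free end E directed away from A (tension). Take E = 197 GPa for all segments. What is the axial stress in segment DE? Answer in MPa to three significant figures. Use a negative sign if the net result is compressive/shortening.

19.5 MPa

Internal axial forces (sectioning from the free end, tension +): N_DE = 12.8 kN, N_CD = 18.8 kN, N_BC = 18.8 kN, N_AB = 43.3 kN.
A_DE = 655.4 mm².
σ_DE = N_DE/A_DE = 12800/655.4 = 19.53 MPa.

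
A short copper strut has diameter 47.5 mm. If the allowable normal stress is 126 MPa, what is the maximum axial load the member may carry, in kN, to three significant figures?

A = 1772 mm².
P_max = σ_allow · A = 126 · 1772 = 223300 N = 223.3 kN.

223 kN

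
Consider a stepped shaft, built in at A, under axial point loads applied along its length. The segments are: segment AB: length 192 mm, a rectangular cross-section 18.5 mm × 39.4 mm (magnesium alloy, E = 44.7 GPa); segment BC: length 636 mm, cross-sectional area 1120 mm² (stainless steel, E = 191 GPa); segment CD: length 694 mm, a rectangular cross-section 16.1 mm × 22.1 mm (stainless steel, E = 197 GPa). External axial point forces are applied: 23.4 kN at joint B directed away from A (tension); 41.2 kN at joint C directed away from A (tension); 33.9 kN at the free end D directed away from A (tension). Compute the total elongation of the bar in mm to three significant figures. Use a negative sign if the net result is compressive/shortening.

Internal axial forces (sectioning from the free end, tension +): N_CD = 33.9 kN, N_BC = 75.1 kN, N_AB = 98.5 kN.
A_AB = 728.9 mm².
A_CD = 355.8 mm².
δ_AB = 98500·192/(728.9·44700) = 0.5804 mm
δ_BC = 75100·636/(1120·191000) = 0.2233 mm
δ_CD = 33900·694/(355.8·197000) = 0.3356 mm
δ = Σδ_i = 1.139 mm.

1.14 mm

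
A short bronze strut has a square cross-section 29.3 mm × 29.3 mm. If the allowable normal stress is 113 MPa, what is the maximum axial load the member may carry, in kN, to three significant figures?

97.0 kN

A = 858.5 mm².
P_max = σ_allow · A = 113 · 858.5 = 97010 N = 97.01 kN.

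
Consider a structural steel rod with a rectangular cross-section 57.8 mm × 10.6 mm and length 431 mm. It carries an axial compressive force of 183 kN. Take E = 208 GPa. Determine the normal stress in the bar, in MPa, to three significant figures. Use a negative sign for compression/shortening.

-299 MPa

A = 612.7 mm².
σ = N/A = -183000/612.7 = -298.7 MPa.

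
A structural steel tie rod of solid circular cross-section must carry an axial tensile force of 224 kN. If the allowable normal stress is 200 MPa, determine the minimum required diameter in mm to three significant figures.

Required area A ≥ P/σ_allow = 224000/200 = 1120 mm².
For a solid circular section, d ≥ √(4A/π) = 37.76 mm.

37.8 mm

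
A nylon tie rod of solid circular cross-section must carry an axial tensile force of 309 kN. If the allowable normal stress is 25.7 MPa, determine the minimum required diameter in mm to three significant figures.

Required area A ≥ P/σ_allow = 309000/25.7 = 12020 mm².
For a solid circular section, d ≥ √(4A/π) = 123.7 mm.

124 mm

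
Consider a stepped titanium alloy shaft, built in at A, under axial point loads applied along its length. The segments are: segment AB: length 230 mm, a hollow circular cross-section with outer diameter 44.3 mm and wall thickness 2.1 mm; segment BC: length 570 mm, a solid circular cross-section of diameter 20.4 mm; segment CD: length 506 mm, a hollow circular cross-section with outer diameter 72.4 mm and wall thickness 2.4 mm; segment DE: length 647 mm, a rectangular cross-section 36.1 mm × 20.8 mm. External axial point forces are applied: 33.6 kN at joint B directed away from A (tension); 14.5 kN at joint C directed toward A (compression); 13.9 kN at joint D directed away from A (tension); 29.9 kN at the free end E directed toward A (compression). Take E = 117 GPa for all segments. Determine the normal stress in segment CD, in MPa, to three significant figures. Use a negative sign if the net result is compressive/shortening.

-30.3 MPa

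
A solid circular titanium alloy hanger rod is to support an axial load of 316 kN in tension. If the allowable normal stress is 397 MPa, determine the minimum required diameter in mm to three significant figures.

Required area A ≥ P/σ_allow = 316000/397 = 796 mm².
For a solid circular section, d ≥ √(4A/π) = 31.83 mm.

31.8 mm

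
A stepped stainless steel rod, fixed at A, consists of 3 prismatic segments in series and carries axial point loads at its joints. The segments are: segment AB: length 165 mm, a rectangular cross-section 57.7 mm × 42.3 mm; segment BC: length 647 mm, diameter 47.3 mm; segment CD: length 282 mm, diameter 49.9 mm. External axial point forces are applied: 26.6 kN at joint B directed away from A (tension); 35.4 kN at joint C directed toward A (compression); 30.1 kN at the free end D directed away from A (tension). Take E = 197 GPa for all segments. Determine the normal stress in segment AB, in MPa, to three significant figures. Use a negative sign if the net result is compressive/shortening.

8.73 MPa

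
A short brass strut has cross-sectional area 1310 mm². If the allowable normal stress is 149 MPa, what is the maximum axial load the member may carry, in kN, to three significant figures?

195 kN

P_max = σ_allow · A = 149 · 1310 = 195200 N = 195.2 kN.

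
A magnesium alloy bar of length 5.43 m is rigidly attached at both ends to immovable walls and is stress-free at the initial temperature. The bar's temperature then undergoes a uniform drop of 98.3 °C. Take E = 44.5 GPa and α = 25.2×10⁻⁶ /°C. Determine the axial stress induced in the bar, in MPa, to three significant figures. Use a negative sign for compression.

Free thermal expansion αLΔT = 25.2e-6 · 5430 · -98.3 = -13.45 mm.
The walls impose strain ε = −(-13.45)/5430 = 2.4772e-03; σ = Eε = 44500 · 2.4772e-03 = 110.2 MPa.

110 MPa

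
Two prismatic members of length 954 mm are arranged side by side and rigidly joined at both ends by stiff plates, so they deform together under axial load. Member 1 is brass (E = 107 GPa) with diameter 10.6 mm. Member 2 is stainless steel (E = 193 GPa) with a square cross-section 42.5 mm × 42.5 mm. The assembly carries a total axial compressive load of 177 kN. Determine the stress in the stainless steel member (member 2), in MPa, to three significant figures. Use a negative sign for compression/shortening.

-95.4 MPa

A_1 = 88.25 mm².
A_2 = 1806 mm².
Equal strain + equilibrium ⇒ each member carries load in proportion to AE: A₁E₁ = 9442000 N, A₂E₂ = 348600000 N, ΣAE = 358000000 N.
σ₂ = P·E₂/ΣAE = -177000·193000/358000000 = -95.41 MPa.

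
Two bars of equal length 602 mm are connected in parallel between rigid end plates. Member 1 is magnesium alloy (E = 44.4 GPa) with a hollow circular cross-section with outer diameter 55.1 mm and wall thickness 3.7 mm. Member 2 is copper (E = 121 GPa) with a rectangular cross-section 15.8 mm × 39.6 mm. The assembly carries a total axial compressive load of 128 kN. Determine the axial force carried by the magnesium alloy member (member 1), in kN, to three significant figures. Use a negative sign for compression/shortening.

-33.2 kN

A_1 = 597.5 mm².
A_2 = 625.7 mm².
Equal strain + equilibrium ⇒ each member carries load in proportion to AE: A₁E₁ = 26530000 N, A₂E₂ = 75710000 N, ΣAE = 102200000 N.
F₁ = P·A₁E₁/ΣAE = -128000·26530000/102200000 = -33210 N.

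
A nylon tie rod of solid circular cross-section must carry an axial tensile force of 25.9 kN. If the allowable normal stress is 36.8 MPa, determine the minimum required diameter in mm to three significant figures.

29.9 mm

Required area A ≥ P/σ_allow = 25900/36.8 = 703.8 mm².
For a solid circular section, d ≥ √(4A/π) = 29.94 mm.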